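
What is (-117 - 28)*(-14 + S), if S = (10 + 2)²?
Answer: -18850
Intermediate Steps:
S = 144 (S = 12² = 144)
(-117 - 28)*(-14 + S) = (-117 - 28)*(-14 + 144) = -145*130 = -18850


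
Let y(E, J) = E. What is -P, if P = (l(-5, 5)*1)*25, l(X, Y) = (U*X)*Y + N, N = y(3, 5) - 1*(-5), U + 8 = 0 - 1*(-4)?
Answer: -2700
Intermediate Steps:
U = -4 (U = -8 + (0 - 1*(-4)) = -8 + (0 + 4) = -8 + 4 = -4)
N = 8 (N = 3 - 1*(-5) = 3 + 5 = 8)
l(X, Y) = 8 - 4*X*Y (l(X, Y) = (-4*X)*Y + 8 = -4*X*Y + 8 = 8 - 4*X*Y)
P = 2700 (P = ((8 - 4*(-5)*5)*1)*25 = ((8 + 100)*1)*25 = (108*1)*25 = 108*25 = 2700)
-P = -1*2700 = -2700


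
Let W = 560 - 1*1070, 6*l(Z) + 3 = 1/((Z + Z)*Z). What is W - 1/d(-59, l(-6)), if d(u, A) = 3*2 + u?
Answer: -27029/53 ≈ -509.98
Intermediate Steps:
l(Z) = -½ + 1/(12*Z²) (l(Z) = -½ + (1/((Z + Z)*Z))/6 = -½ + (1/(((2*Z))*Z))/6 = -½ + ((1/(2*Z))/Z)/6 = -½ + (1/(2*Z²))/6 = -½ + 1/(12*Z²))
d(u, A) = 6 + u
W = -510 (W = 560 - 1070 = -510)
W - 1/d(-59, l(-6)) = -510 - 1/(6 - 59) = -510 - 1/(-53) = -510 - 1*(-1/53) = -510 + 1/53 = -27029/53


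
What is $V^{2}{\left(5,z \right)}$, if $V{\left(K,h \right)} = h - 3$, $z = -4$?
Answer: $49$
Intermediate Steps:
$V{\left(K,h \right)} = -3 + h$
$V^{2}{\left(5,z \right)} = \left(-3 - 4\right)^{2} = \left(-7\right)^{2} = 49$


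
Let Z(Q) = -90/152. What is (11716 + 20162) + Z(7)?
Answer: 2422683/76 ≈ 31877.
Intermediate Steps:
Z(Q) = -45/76 (Z(Q) = -90*1/152 = -45/76)
(11716 + 20162) + Z(7) = (11716 + 20162) - 45/76 = 31878 - 45/76 = 2422683/76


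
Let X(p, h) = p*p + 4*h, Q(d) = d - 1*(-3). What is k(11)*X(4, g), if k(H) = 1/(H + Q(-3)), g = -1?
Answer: 12/11 ≈ 1.0909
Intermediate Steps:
Q(d) = 3 + d (Q(d) = d + 3 = 3 + d)
X(p, h) = p**2 + 4*h
k(H) = 1/H (k(H) = 1/(H + (3 - 3)) = 1/(H + 0) = 1/H)
k(11)*X(4, g) = (4**2 + 4*(-1))/11 = (16 - 4)/11 = (1/11)*12 = 12/11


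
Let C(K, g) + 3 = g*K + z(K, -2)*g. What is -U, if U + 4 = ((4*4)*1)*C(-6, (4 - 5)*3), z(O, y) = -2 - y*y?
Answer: -524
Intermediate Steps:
z(O, y) = -2 - y**2
C(K, g) = -3 - 6*g + K*g (C(K, g) = -3 + (g*K + (-2 - 1*(-2)**2)*g) = -3 + (K*g + (-2 - 1*4)*g) = -3 + (K*g + (-2 - 4)*g) = -3 + (K*g - 6*g) = -3 + (-6*g + K*g) = -3 - 6*g + K*g)
U = 524 (U = -4 + ((4*4)*1)*(-3 - 6*(4 - 5)*3 - 6*(4 - 5)*3) = -4 + (16*1)*(-3 - (-6)*3 - (-6)*3) = -4 + 16*(-3 - 6*(-3) - 6*(-3)) = -4 + 16*(-3 + 18 + 18) = -4 + 16*33 = -4 + 528 = 524)
-U = -1*524 = -524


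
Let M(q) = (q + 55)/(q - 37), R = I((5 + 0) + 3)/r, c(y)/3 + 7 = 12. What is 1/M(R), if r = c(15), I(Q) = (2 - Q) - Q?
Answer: -569/811 ≈ -0.70160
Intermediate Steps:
c(y) = 15 (c(y) = -21 + 3*12 = -21 + 36 = 15)
I(Q) = 2 - 2*Q
r = 15
R = -14/15 (R = (2 - 2*((5 + 0) + 3))/15 = (2 - 2*(5 + 3))*(1/15) = (2 - 2*8)*(1/15) = (2 - 16)*(1/15) = -14*1/15 = -14/15 ≈ -0.93333)
M(q) = (55 + q)/(-37 + q)
1/M(R) = 1/((55 - 14/15)/(-37 - 14/15)) = 1/((811/15)/(-569/15)) = 1/(-15/569*811/15) = 1/(-811/569) = -569/811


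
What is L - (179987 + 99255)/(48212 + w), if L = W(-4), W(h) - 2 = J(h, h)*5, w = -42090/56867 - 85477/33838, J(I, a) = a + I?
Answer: -580351309483358/13252343634539 ≈ -43.792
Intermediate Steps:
J(I, a) = I + a
w = -897865997/274895078 (w = -42090*1/56867 - 85477*1/33838 = -42090/56867 - 12211/4834 = -897865997/274895078 ≈ -3.2662)
W(h) = 2 + 10*h (W(h) = 2 + (h + h)*5 = 2 + (2*h)*5 = 2 + 10*h)
L = -38 (L = 2 + 10*(-4) = 2 - 40 = -38)
L - (179987 + 99255)/(48212 + w) = -38 - (179987 + 99255)/(48212 - 897865997/274895078) = -38 - 279242/13252343634539/274895078 = -38 - 279242*274895078/13252343634539 = -38 - 1*76762251370876/13252343634539 = -38 - 76762251370876/13252343634539 = -580351309483358/13252343634539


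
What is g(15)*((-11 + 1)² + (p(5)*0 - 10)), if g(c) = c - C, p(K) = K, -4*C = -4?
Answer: 1260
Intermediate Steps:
C = 1 (C = -¼*(-4) = 1)
g(c) = -1 + c (g(c) = c - 1*1 = c - 1 = -1 + c)
g(15)*((-11 + 1)² + (p(5)*0 - 10)) = (-1 + 15)*((-11 + 1)² + (5*0 - 10)) = 14*((-10)² + (0 - 10)) = 14*(100 - 10) = 14*90 = 1260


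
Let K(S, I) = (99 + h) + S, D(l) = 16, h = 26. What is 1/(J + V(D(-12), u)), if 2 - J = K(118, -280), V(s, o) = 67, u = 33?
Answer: -1/174 ≈ -0.0057471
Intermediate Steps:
K(S, I) = 125 + S (K(S, I) = (99 + 26) + S = 125 + S)
J = -241 (J = 2 - (125 + 118) = 2 - 1*243 = 2 - 243 = -241)
1/(J + V(D(-12), u)) = 1/(-241 + 67) = 1/(-174) = -1/174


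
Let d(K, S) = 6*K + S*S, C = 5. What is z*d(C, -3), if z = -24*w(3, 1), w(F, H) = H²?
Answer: -936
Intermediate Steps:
d(K, S) = S² + 6*K (d(K, S) = 6*K + S² = S² + 6*K)
z = -24 (z = -24*1² = -24*1 = -24)
z*d(C, -3) = -24*((-3)² + 6*5) = -24*(9 + 30) = -24*39 = -936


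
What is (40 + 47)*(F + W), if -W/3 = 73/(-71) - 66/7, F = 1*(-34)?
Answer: -113709/497 ≈ -228.79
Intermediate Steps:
F = -34
W = 15591/497 (W = -3*(73/(-71) - 66/7) = -3*(73*(-1/71) - 66*1/7) = -3*(-73/71 - 66/7) = -3*(-5197/497) = 15591/497 ≈ 31.370)
(40 + 47)*(F + W) = (40 + 47)*(-34 + 15591/497) = 87*(-1307/497) = -113709/497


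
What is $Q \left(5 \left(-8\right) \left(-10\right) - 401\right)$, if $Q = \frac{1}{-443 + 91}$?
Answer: $\frac{1}{352} \approx 0.0028409$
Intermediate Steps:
$Q = - \frac{1}{352}$ ($Q = \frac{1}{-352} = - \frac{1}{352} \approx -0.0028409$)
$Q \left(5 \left(-8\right) \left(-10\right) - 401\right) = - \frac{5 \left(-8\right) \left(-10\right) - 401}{352} = - \frac{\left(-40\right) \left(-10\right) - 401}{352} = - \frac{400 - 401}{352} = \left(- \frac{1}{352}\right) \left(-1\right) = \frac{1}{352}$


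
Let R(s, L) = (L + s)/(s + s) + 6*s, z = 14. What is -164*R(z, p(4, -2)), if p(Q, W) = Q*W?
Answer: -96678/7 ≈ -13811.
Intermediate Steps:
R(s, L) = 6*s + (L + s)/(2*s) (R(s, L) = (L + s)/((2*s)) + 6*s = (L + s)*(1/(2*s)) + 6*s = (L + s)/(2*s) + 6*s = 6*s + (L + s)/(2*s))
-164*R(z, p(4, -2)) = -82*(4*(-2) + 14*(1 + 12*14))/14 = -82*(-8 + 14*(1 + 168))/14 = -82*(-8 + 14*169)/14 = -82*(-8 + 2366)/14 = -82*2358/14 = -164*1179/14 = -96678/7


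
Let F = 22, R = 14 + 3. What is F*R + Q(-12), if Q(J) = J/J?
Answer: 375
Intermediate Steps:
R = 17
Q(J) = 1
F*R + Q(-12) = 22*17 + 1 = 374 + 1 = 375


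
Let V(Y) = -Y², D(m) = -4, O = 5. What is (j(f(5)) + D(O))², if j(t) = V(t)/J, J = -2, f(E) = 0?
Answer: 16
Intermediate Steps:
j(t) = t²/2 (j(t) = -t²/(-2) = -t²*(-½) = t²/2)
(j(f(5)) + D(O))² = ((½)*0² - 4)² = ((½)*0 - 4)² = (0 - 4)² = (-4)² = 16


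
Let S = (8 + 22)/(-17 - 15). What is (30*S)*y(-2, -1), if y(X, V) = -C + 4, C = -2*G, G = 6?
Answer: -450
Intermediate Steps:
S = -15/16 (S = 30/(-32) = 30*(-1/32) = -15/16 ≈ -0.93750)
C = -12 (C = -2*6 = -12)
y(X, V) = 16 (y(X, V) = -1*(-12) + 4 = 12 + 4 = 16)
(30*S)*y(-2, -1) = (30*(-15/16))*16 = -225/8*16 = -450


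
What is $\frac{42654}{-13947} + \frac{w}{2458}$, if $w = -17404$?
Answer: $- \frac{57929520}{5713621} \approx -10.139$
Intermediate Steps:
$\frac{42654}{-13947} + \frac{w}{2458} = \frac{42654}{-13947} - \frac{17404}{2458} = 42654 \left(- \frac{1}{13947}\right) - \frac{8702}{1229} = - \frac{14218}{4649} - \frac{8702}{1229} = - \frac{57929520}{5713621}$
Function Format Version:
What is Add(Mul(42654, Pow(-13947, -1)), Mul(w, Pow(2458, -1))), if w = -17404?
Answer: Rational(-57929520, 5713621) ≈ -10.139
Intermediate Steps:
Add(Mul(42654, Pow(-13947, -1)), Mul(w, Pow(2458, -1))) = Add(Mul(42654, Pow(-13947, -1)), Mul(-17404, Pow(2458, -1))) = Add(Mul(42654, Rational(-1, 13947)), Mul(-17404, Rational(1, 2458))) = Add(Rational(-14218, 4649), Rational(-8702, 1229)) = Rational(-57929520, 5713621)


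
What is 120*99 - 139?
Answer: 11741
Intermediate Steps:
120*99 - 139 = 11880 - 139 = 11741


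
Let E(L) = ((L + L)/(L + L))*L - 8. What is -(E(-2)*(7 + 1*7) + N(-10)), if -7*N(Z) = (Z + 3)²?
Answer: 147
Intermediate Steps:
E(L) = -8 + L (E(L) = ((2*L)/((2*L)))*L - 8 = ((2*L)*(1/(2*L)))*L - 8 = 1*L - 8 = L - 8 = -8 + L)
N(Z) = -(3 + Z)²/7 (N(Z) = -(Z + 3)²/7 = -(3 + Z)²/7)
-(E(-2)*(7 + 1*7) + N(-10)) = -((-8 - 2)*(7 + 1*7) - (3 - 10)²/7) = -(-10*(7 + 7) - ⅐*(-7)²) = -(-10*14 - ⅐*49) = -(-140 - 7) = -1*(-147) = 147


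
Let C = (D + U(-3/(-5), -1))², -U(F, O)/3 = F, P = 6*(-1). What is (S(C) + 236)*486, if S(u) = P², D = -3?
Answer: 132192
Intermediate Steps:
P = -6
U(F, O) = -3*F
C = 576/25 (C = (-3 - (-9)/(-5))² = (-3 - (-9)*(-1)/5)² = (-3 - 3*⅗)² = (-3 - 9/5)² = (-24/5)² = 576/25 ≈ 23.040)
S(u) = 36 (S(u) = (-6)² = 36)
(S(C) + 236)*486 = (36 + 236)*486 = 272*486 = 132192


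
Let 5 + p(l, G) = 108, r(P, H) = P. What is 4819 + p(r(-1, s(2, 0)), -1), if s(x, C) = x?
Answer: 4922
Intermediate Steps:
p(l, G) = 103 (p(l, G) = -5 + 108 = 103)
4819 + p(r(-1, s(2, 0)), -1) = 4819 + 103 = 4922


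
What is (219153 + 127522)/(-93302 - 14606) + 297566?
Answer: 32109405253/107908 ≈ 2.9756e+5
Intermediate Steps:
(219153 + 127522)/(-93302 - 14606) + 297566 = 346675/(-107908) + 297566 = 346675*(-1/107908) + 297566 = -346675/107908 + 297566 = 32109405253/107908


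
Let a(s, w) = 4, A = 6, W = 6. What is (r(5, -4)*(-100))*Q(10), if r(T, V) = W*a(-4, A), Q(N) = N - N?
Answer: 0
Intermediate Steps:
Q(N) = 0
r(T, V) = 24 (r(T, V) = 6*4 = 24)
(r(5, -4)*(-100))*Q(10) = (24*(-100))*0 = -2400*0 = 0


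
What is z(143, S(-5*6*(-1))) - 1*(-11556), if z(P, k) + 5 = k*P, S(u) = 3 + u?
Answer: 16270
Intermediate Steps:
z(P, k) = -5 + P*k (z(P, k) = -5 + k*P = -5 + P*k)
z(143, S(-5*6*(-1))) - 1*(-11556) = (-5 + 143*(3 - 5*6*(-1))) - 1*(-11556) = (-5 + 143*(3 - 30*(-1))) + 11556 = (-5 + 143*(3 + 30)) + 11556 = (-5 + 143*33) + 11556 = (-5 + 4719) + 11556 = 4714 + 11556 = 16270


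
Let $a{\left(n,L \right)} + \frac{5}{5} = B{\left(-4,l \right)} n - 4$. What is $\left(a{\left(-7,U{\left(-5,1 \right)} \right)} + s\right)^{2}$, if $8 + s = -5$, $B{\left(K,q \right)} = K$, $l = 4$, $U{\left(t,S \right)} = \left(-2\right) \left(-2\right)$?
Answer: $100$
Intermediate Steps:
$U{\left(t,S \right)} = 4$
$a{\left(n,L \right)} = -5 - 4 n$ ($a{\left(n,L \right)} = -1 - \left(4 + 4 n\right) = -5 - 4 n$)
$s = -13$ ($s = -8 - 5 = -13$)
$\left(a{\left(-7,U{\left(-5,1 \right)} \right)} + s\right)^{2} = \left(\left(-5 - -28\right) - 13\right)^{2} = \left(\left(-5 + 28\right) - 13\right)^{2} = \left(23 - 13\right)^{2} = 10^{2} = 100$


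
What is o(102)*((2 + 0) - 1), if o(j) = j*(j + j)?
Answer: 20808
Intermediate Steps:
o(j) = 2*j² (o(j) = j*(2*j) = 2*j²)
o(102)*((2 + 0) - 1) = (2*102²)*((2 + 0) - 1) = (2*10404)*(2 - 1) = 20808*1 = 20808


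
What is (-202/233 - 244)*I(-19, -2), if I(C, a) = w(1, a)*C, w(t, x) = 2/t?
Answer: 2168052/233 ≈ 9304.9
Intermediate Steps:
I(C, a) = 2*C (I(C, a) = (2/1)*C = (2*1)*C = 2*C)
(-202/233 - 244)*I(-19, -2) = (-202/233 - 244)*(2*(-19)) = (-202*1/233 - 244)*(-38) = (-202/233 - 244)*(-38) = -57054/233*(-38) = 2168052/233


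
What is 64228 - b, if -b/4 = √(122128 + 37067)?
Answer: 64228 + 4*√159195 ≈ 65824.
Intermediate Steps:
b = -4*√159195 (b = -4*√(122128 + 37067) = -4*√159195 ≈ -1596.0)
64228 - b = 64228 - (-4)*√159195 = 64228 + 4*√159195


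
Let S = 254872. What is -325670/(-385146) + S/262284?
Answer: 7649206733/4209068061 ≈ 1.8173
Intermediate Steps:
-325670/(-385146) + S/262284 = -325670/(-385146) + 254872/262284 = -325670*(-1/385146) + 254872*(1/262284) = 162835/192573 + 63718/65571 = 7649206733/4209068061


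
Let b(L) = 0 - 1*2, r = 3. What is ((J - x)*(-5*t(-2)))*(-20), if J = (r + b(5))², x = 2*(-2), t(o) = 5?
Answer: 2500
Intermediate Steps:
b(L) = -2 (b(L) = 0 - 2 = -2)
x = -4
J = 1 (J = (3 - 2)² = 1² = 1)
((J - x)*(-5*t(-2)))*(-20) = ((1 - 1*(-4))*(-5*5))*(-20) = ((1 + 4)*(-25))*(-20) = (5*(-25))*(-20) = -125*(-20) = 2500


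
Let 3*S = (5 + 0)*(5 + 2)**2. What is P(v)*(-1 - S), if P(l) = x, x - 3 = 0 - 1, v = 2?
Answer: -496/3 ≈ -165.33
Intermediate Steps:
x = 2 (x = 3 + (0 - 1) = 3 - 1 = 2)
P(l) = 2
S = 245/3 (S = ((5 + 0)*(5 + 2)**2)/3 = (5*7**2)/3 = (5*49)/3 = (1/3)*245 = 245/3 ≈ 81.667)
P(v)*(-1 - S) = 2*(-1 - 1*245/3) = 2*(-1 - 245/3) = 2*(-248/3) = -496/3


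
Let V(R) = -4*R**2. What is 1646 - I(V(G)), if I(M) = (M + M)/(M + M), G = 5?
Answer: 1645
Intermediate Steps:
I(M) = 1 (I(M) = (2*M)/((2*M)) = (2*M)*(1/(2*M)) = 1)
1646 - I(V(G)) = 1646 - 1*1 = 1646 - 1 = 1645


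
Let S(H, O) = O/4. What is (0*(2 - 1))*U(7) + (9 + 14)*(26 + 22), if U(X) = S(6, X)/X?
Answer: 1104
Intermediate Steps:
S(H, O) = O/4 (S(H, O) = O*(¼) = O/4)
U(X) = ¼ (U(X) = (X/4)/X = ¼)
(0*(2 - 1))*U(7) + (9 + 14)*(26 + 22) = (0*(2 - 1))*(¼) + (9 + 14)*(26 + 22) = (0*1)*(¼) + 23*48 = 0*(¼) + 1104 = 0 + 1104 = 1104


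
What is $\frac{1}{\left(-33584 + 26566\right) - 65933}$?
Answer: $- \frac{1}{72951} \approx -1.3708 \cdot 10^{-5}$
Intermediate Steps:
$\frac{1}{\left(-33584 + 26566\right) - 65933} = \frac{1}{-7018 - 65933} = \frac{1}{-72951} = - \frac{1}{72951}$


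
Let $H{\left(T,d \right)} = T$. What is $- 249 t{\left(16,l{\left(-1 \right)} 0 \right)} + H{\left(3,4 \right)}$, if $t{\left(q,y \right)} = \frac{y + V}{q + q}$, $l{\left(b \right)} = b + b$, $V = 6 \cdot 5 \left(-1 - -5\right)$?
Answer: $- \frac{3723}{4} \approx -930.75$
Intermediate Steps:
$V = 120$ ($V = 30 \left(-1 + 5\right) = 30 \cdot 4 = 120$)
$l{\left(b \right)} = 2 b$
$t{\left(q,y \right)} = \frac{120 + y}{2 q}$ ($t{\left(q,y \right)} = \frac{y + 120}{q + q} = \frac{120 + y}{2 q}$)
$- 249 t{\left(16,l{\left(-1 \right)} 0 \right)} + H{\left(3,4 \right)} = - 249 \frac{120 + 2 \left(-1\right) 0}{2 \cdot 16} + 3 = - 249 \cdot \frac{1}{2} \cdot \frac{1}{16} \left(120 - 0\right) + 3 = - 249 \cdot \frac{1}{2} \cdot \frac{1}{16} \left(120 + 0\right) + 3 = - 249 \cdot \frac{1}{2} \cdot \frac{1}{16} \cdot 120 + 3 = \left(-249\right) \frac{15}{4} + 3 = - \frac{3735}{4} + 3 = - \frac{3723}{4}$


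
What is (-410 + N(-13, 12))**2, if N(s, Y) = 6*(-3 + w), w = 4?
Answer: 163216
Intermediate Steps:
N(s, Y) = 6 (N(s, Y) = 6*(-3 + 4) = 6*1 = 6)
(-410 + N(-13, 12))**2 = (-410 + 6)**2 = (-404)**2 = 163216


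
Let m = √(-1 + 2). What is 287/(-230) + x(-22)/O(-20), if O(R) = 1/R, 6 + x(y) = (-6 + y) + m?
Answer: 151513/230 ≈ 658.75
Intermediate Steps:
m = 1 (m = √1 = 1)
x(y) = -11 + y (x(y) = -6 + ((-6 + y) + 1) = -6 + (-5 + y) = -11 + y)
287/(-230) + x(-22)/O(-20) = 287/(-230) + (-11 - 22)/(1/(-20)) = 287*(-1/230) - 33/(-1/20) = -287/230 - 33*(-20) = -287/230 + 660 = 151513/230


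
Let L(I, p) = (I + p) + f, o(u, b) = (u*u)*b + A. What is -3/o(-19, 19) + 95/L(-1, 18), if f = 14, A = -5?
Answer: 651037/212474 ≈ 3.0641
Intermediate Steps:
o(u, b) = -5 + b*u² (o(u, b) = (u*u)*b - 5 = u²*b - 5 = b*u² - 5 = -5 + b*u²)
L(I, p) = 14 + I + p (L(I, p) = (I + p) + 14 = 14 + I + p)
-3/o(-19, 19) + 95/L(-1, 18) = -3/(-5 + 19*(-19)²) + 95/(14 - 1 + 18) = -3/(-5 + 19*361) + 95/31 = -3/(-5 + 6859) + 95*(1/31) = -3/6854 + 95/31 = 651037/212474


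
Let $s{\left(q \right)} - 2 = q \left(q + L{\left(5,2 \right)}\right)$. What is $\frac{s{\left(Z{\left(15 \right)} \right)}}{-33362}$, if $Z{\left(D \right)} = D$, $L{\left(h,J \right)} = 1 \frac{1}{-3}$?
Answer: $- \frac{111}{16681} \approx -0.0066543$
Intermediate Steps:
$L{\left(h,J \right)} = - \frac{1}{3}$ ($L{\left(h,J \right)} = 1 \left(- \frac{1}{3}\right) = - \frac{1}{3}$)
$s{\left(q \right)} = 2 + q \left(- \frac{1}{3} + q\right)$ ($s{\left(q \right)} = 2 + q \left(q - \frac{1}{3}\right) = 2 + q \left(- \frac{1}{3} + q\right)$)
$\frac{s{\left(Z{\left(15 \right)} \right)}}{-33362} = \frac{2 + 15^{2} - 5}{-33362} = \left(2 + 225 - 5\right) \left(- \frac{1}{33362}\right) = 222 \left(- \frac{1}{33362}\right) = - \frac{111}{16681}$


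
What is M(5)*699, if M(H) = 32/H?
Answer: 22368/5 ≈ 4473.6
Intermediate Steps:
M(5)*699 = (32/5)*699 = 22368/5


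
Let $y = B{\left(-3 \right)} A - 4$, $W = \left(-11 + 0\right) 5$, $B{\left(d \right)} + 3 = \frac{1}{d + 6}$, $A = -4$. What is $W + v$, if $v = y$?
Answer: $- \frac{145}{3} \approx -48.333$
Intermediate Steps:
$B{\left(d \right)} = -3 + \frac{1}{6 + d}$ ($B{\left(d \right)} = -3 + \frac{1}{d + 6} = -3 + \frac{1}{6 + d}$)
$W = -55$ ($W = \left(-11\right) 5 = -55$)
$y = \frac{20}{3}$ ($y = \frac{-17 - -9}{6 - 3} \left(-4\right) - 4 = \frac{-17 + 9}{3} \left(-4\right) - 4 = \frac{1}{3} \left(-8\right) \left(-4\right) - 4 = \left(- \frac{8}{3}\right) \left(-4\right) - 4 = \frac{32}{3} - 4 = \frac{20}{3} \approx 6.6667$)
$v = \frac{20}{3} \approx 6.6667$
$W + v = -55 + \frac{20}{3} = - \frac{145}{3}$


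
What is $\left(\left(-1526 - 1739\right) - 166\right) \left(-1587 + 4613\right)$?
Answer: $-10382206$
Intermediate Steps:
$\left(\left(-1526 - 1739\right) - 166\right) \left(-1587 + 4613\right) = \left(-3265 - 166\right) 3026 = \left(-3431\right) 3026 = -10382206$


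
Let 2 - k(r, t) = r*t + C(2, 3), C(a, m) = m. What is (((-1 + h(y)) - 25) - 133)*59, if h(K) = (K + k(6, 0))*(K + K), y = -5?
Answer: -5841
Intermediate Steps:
k(r, t) = -1 - r*t (k(r, t) = 2 - (r*t + 3) = 2 - (3 + r*t) = 2 + (-3 - r*t) = -1 - r*t)
h(K) = 2*K*(-1 + K) (h(K) = (K + (-1 - 1*6*0))*(K + K) = (K + (-1 + 0))*(2*K) = (K - 1)*(2*K) = (-1 + K)*(2*K) = 2*K*(-1 + K))
(((-1 + h(y)) - 25) - 133)*59 = (((-1 + 2*(-5)*(-1 - 5)) - 25) - 133)*59 = (((-1 + 2*(-5)*(-6)) - 25) - 133)*59 = (((-1 + 60) - 25) - 133)*59 = ((59 - 25) - 133)*59 = (34 - 133)*59 = -99*59 = -5841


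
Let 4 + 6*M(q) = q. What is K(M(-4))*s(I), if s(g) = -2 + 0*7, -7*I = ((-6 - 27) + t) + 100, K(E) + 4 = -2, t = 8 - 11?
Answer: 12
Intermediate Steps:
M(q) = -2/3 + q/6
t = -3
K(E) = -6 (K(E) = -4 - 2 = -6)
I = -64/7 (I = -(((-6 - 27) - 3) + 100)/7 = -((-33 - 3) + 100)/7 = -(-36 + 100)/7 = -1/7*64 = -64/7 ≈ -9.1429)
s(g) = -2 (s(g) = -2 + 0 = -2)
K(M(-4))*s(I) = -6*(-2) = 12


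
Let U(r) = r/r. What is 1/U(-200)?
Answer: 1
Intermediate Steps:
U(r) = 1
1/U(-200) = 1/1 = 1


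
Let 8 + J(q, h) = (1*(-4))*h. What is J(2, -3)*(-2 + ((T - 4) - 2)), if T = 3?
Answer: -20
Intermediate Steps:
J(q, h) = -8 - 4*h (J(q, h) = -8 + (1*(-4))*h = -8 - 4*h)
J(2, -3)*(-2 + ((T - 4) - 2)) = (-8 - 4*(-3))*(-2 + ((3 - 4) - 2)) = (-8 + 12)*(-2 + (-1 - 2)) = 4*(-2 - 3) = 4*(-5) = -20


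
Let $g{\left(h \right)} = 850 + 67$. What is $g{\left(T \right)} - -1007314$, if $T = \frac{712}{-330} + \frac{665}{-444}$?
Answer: $1008231$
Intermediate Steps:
$T = - \frac{89263}{24420}$ ($T = 712 \left(- \frac{1}{330}\right) + 665 \left(- \frac{1}{444}\right) = - \frac{356}{165} - \frac{665}{444} = - \frac{89263}{24420} \approx -3.6553$)
$g{\left(h \right)} = 917$
$g{\left(T \right)} - -1007314 = 917 - -1007314 = 917 + 1007314 = 1008231$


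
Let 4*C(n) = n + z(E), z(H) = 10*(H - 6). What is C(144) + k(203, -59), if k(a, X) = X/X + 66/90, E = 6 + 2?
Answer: 641/15 ≈ 42.733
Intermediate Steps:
E = 8
z(H) = -60 + 10*H (z(H) = 10*(-6 + H) = -60 + 10*H)
k(a, X) = 26/15 (k(a, X) = 1 + 66*(1/90) = 1 + 11/15 = 26/15)
C(n) = 5 + n/4 (C(n) = (n + (-60 + 10*8))/4 = (n + (-60 + 80))/4 = (n + 20)/4 = (20 + n)/4 = 5 + n/4)
C(144) + k(203, -59) = (5 + (¼)*144) + 26/15 = (5 + 36) + 26/15 = 41 + 26/15 = 641/15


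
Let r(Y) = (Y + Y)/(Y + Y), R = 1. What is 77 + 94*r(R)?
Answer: 171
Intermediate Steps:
r(Y) = 1 (r(Y) = (2*Y)/((2*Y)) = (2*Y)*(1/(2*Y)) = 1)
77 + 94*r(R) = 77 + 94*1 = 77 + 94 = 171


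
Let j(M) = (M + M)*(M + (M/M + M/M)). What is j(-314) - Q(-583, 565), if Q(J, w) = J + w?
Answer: 195954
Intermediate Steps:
j(M) = 2*M*(2 + M) (j(M) = (2*M)*(M + (1 + 1)) = (2*M)*(M + 2) = (2*M)*(2 + M) = 2*M*(2 + M))
j(-314) - Q(-583, 565) = 2*(-314)*(2 - 314) - (-583 + 565) = 2*(-314)*(-312) - 1*(-18) = 195936 + 18 = 195954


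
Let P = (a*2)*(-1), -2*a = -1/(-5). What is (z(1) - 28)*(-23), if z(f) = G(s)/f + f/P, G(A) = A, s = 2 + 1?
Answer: 460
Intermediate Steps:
a = -1/10 (a = -(-1)/(2*(-5)) = -(-1)*(-1)/(2*5) = -1/2*1/5 = -1/10 ≈ -0.10000)
s = 3
P = 1/5 (P = -1/10*2*(-1) = -1/5*(-1) = 1/5 ≈ 0.20000)
z(f) = 3/f + 5*f (z(f) = 3/f + f/(1/5) = 3/f + f*5 = 3/f + 5*f)
(z(1) - 28)*(-23) = ((3/1 + 5*1) - 28)*(-23) = ((3*1 + 5) - 28)*(-23) = ((3 + 5) - 28)*(-23) = (8 - 28)*(-23) = -20*(-23) = 460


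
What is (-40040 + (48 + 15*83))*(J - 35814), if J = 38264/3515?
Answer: 4876230363662/3515 ≈ 1.3873e+9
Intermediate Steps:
J = 38264/3515 (J = 38264*(1/3515) = 38264/3515 ≈ 10.886)
(-40040 + (48 + 15*83))*(J - 35814) = (-40040 + (48 + 15*83))*(38264/3515 - 35814) = (-40040 + (48 + 1245))*(-125847946/3515) = (-40040 + 1293)*(-125847946/3515) = -38747*(-125847946/3515) = 4876230363662/3515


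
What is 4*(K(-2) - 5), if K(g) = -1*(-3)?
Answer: -8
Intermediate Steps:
K(g) = 3
4*(K(-2) - 5) = 4*(3 - 5) = 4*(-2) = -8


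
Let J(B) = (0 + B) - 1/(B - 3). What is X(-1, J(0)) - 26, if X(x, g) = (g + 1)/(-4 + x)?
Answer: -394/15 ≈ -26.267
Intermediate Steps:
J(B) = B - 1/(-3 + B)
X(x, g) = (1 + g)/(-4 + x)
X(-1, J(0)) - 26 = (1 + (-1 + 0**2 - 3*0)/(-3 + 0))/(-4 - 1) - 26 = (1 + (-1 + 0 + 0)/(-3))/(-5) - 26 = -(1 - 1/3*(-1))/5 - 26 = -(1 + 1/3)/5 - 26 = -1/5*4/3 - 26 = -4/15 - 26 = -394/15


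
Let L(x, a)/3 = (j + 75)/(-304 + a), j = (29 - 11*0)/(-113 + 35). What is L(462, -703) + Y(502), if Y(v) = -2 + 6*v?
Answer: 78801999/26182 ≈ 3009.8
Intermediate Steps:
j = -29/78 (j = (29 + 0)/(-78) = 29*(-1/78) = -29/78 ≈ -0.37179)
L(x, a) = 5821/(26*(-304 + a)) (L(x, a) = 3*((-29/78 + 75)/(-304 + a)) = 3*(5821/(78*(-304 + a))) = 5821/(26*(-304 + a)))
L(462, -703) + Y(502) = 5821/(26*(-304 - 703)) + (-2 + 6*502) = (5821/26)/(-1007) + (-2 + 3012) = (5821/26)*(-1/1007) + 3010 = -5821/26182 + 3010 = 78801999/26182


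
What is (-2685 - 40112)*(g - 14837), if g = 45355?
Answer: -1306078846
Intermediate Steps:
(-2685 - 40112)*(g - 14837) = (-2685 - 40112)*(45355 - 14837) = -42797*30518 = -1306078846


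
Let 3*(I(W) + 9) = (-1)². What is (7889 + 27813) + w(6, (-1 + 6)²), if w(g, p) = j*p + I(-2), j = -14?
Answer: 106030/3 ≈ 35343.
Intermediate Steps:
I(W) = -26/3 (I(W) = -9 + (⅓)*(-1)² = -9 + (⅓)*1 = -9 + ⅓ = -26/3)
w(g, p) = -26/3 - 14*p (w(g, p) = -14*p - 26/3 = -26/3 - 14*p)
(7889 + 27813) + w(6, (-1 + 6)²) = (7889 + 27813) + (-26/3 - 14*(-1 + 6)²) = 35702 + (-26/3 - 14*5²) = 35702 + (-26/3 - 14*25) = 35702 + (-26/3 - 350) = 35702 - 1076/3 = 106030/3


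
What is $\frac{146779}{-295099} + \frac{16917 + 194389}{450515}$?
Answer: $- \frac{3769951891}{132946525985} \approx -0.028357$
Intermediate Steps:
$\frac{146779}{-295099} + \frac{16917 + 194389}{450515} = 146779 \left(- \frac{1}{295099}\right) + 211306 \cdot \frac{1}{450515} = - \frac{146779}{295099} + \frac{211306}{450515} = - \frac{3769951891}{132946525985}$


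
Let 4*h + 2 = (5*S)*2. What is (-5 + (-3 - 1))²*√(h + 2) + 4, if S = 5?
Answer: 4 + 81*√14 ≈ 307.07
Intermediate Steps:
h = 12 (h = -½ + ((5*5)*2)/4 = -½ + (25*2)/4 = -½ + (¼)*50 = -½ + 25/2 = 12)
(-5 + (-3 - 1))²*√(h + 2) + 4 = (-5 + (-3 - 1))²*√(12 + 2) + 4 = (-5 - 4)²*√14 + 4 = (-9)²*√14 + 4 = 81*√14 + 4 = 4 + 81*√14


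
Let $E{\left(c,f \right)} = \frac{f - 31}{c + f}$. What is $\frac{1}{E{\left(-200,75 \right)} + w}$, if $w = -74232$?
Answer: $- \frac{125}{9279044} \approx -1.3471 \cdot 10^{-5}$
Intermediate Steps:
$E{\left(c,f \right)} = \frac{-31 + f}{c + f}$
$\frac{1}{E{\left(-200,75 \right)} + w} = \frac{1}{\frac{-31 + 75}{-200 + 75} - 74232} = \frac{1}{\frac{1}{-125} \cdot 44 - 74232} = \frac{1}{\left(- \frac{1}{125}\right) 44 - 74232} = \frac{1}{- \frac{44}{125} - 74232} = \frac{1}{- \frac{9279044}{125}} = - \frac{125}{9279044}$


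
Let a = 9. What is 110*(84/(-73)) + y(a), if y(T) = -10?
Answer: -9970/73 ≈ -136.58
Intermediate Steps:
110*(84/(-73)) + y(a) = 110*(84/(-73)) - 10 = 110*(84*(-1/73)) - 10 = 110*(-84/73) - 10 = -9240/73 - 10 = -9970/73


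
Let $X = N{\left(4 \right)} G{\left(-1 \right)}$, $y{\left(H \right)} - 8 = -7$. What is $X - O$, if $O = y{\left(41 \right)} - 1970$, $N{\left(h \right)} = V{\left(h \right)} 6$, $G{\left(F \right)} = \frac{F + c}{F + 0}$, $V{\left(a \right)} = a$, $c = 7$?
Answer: $1825$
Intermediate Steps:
$y{\left(H \right)} = 1$ ($y{\left(H \right)} = 8 - 7 = 1$)
$G{\left(F \right)} = \frac{7 + F}{F}$ ($G{\left(F \right)} = \frac{F + 7}{F + 0} = \frac{7 + F}{F}$)
$N{\left(h \right)} = 6 h$ ($N{\left(h \right)} = h 6 = 6 h$)
$O = -1969$ ($O = 1 - 1970 = -1969$)
$X = -144$ ($X = 6 \cdot 4 \frac{7 - 1}{-1} = 24 \left(\left(-1\right) 6\right) = 24 \left(-6\right) = -144$)
$X - O = -144 - -1969 = -144 + 1969 = 1825$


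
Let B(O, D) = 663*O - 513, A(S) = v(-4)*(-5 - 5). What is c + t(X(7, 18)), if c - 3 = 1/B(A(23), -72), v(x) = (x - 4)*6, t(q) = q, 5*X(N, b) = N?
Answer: 6989999/1588635 ≈ 4.4000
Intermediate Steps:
X(N, b) = N/5
v(x) = -24 + 6*x (v(x) = (-4 + x)*6 = -24 + 6*x)
A(S) = 480 (A(S) = (-24 + 6*(-4))*(-5 - 5) = (-24 - 24)*(-10) = -48*(-10) = 480)
B(O, D) = -513 + 663*O
c = 953182/317727 (c = 3 + 1/(-513 + 663*480) = 3 + 1/(-513 + 318240) = 3 + 1/317727 = 953182/317727 ≈ 3.0000)
c + t(X(7, 18)) = 953182/317727 + (1/5)*7 = 953182/317727 + 7/5 = 6989999/1588635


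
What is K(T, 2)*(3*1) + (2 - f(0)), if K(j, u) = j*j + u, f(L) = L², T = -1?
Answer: 11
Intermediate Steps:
K(j, u) = u + j² (K(j, u) = j² + u = u + j²)
K(T, 2)*(3*1) + (2 - f(0)) = (2 + (-1)²)*(3*1) + (2 - 1*0²) = (2 + 1)*3 + (2 - 1*0) = 3*3 + (2 + 0) = 9 + 2 = 11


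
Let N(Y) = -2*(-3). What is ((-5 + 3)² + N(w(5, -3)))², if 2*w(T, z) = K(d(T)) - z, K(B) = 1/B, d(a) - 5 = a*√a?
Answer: 100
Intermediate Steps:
d(a) = 5 + a^(3/2) (d(a) = 5 + a*√a = 5 + a^(3/2))
w(T, z) = 1/(2*(5 + T^(3/2))) - z/2 (w(T, z) = (1/(5 + T^(3/2)) - z)/2 = 1/(2*(5 + T^(3/2))) - z/2)
N(Y) = 6
((-5 + 3)² + N(w(5, -3)))² = ((-5 + 3)² + 6)² = ((-2)² + 6)² = (4 + 6)² = 10² = 100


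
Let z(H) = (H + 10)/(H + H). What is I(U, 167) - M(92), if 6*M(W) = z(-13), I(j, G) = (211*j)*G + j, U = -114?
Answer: -208890865/52 ≈ -4.0171e+6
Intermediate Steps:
z(H) = (10 + H)/(2*H) (z(H) = (10 + H)/((2*H)) = (10 + H)*(1/(2*H)) = (10 + H)/(2*H))
I(j, G) = j + 211*G*j (I(j, G) = 211*G*j + j = j + 211*G*j)
M(W) = 1/52 (M(W) = ((1/2)*(10 - 13)/(-13))/6 = ((1/2)*(-1/13)*(-3))/6 = (1/6)*(3/26) = 1/52)
I(U, 167) - M(92) = -114*(1 + 211*167) - 1*1/52 = -114*(1 + 35237) - 1/52 = -114*35238 - 1/52 = -4017132 - 1/52 = -208890865/52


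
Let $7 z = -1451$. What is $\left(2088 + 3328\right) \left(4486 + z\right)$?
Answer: $\frac{162214616}{7} \approx 2.3174 \cdot 10^{7}$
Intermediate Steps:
$z = - \frac{1451}{7}$ ($z = \frac{1}{7} \left(-1451\right) = - \frac{1451}{7} \approx -207.29$)
$\left(2088 + 3328\right) \left(4486 + z\right) = \left(2088 + 3328\right) \left(4486 - \frac{1451}{7}\right) = 5416 \cdot \frac{29951}{7} = \frac{162214616}{7}$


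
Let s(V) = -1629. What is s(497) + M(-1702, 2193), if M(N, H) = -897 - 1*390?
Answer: -2916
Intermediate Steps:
M(N, H) = -1287 (M(N, H) = -897 - 390 = -1287)
s(497) + M(-1702, 2193) = -1629 - 1287 = -2916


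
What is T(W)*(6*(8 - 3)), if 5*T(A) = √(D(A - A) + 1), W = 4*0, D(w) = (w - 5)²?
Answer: 6*√26 ≈ 30.594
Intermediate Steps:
D(w) = (-5 + w)²
W = 0
T(A) = √26/5 (T(A) = √((-5 + (A - A))² + 1)/5 = √((-5 + 0)² + 1)/5 = √((-5)² + 1)/5 = √(25 + 1)/5 = √26/5)
T(W)*(6*(8 - 3)) = (√26/5)*(6*(8 - 3)) = (√26/5)*(6*5) = (√26/5)*30 = 6*√26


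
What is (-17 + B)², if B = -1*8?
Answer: 625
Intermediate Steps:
B = -8
(-17 + B)² = (-17 - 8)² = (-25)² = 625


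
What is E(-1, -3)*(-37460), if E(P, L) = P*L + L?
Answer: 0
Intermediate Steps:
E(P, L) = L + L*P (E(P, L) = L*P + L = L + L*P)
E(-1, -3)*(-37460) = -3*(1 - 1)*(-37460) = -3*0*(-37460) = 0*(-37460) = 0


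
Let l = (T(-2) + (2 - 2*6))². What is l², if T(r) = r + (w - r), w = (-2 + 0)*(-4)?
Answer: 16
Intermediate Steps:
w = 8 (w = -2*(-4) = 8)
T(r) = 8 (T(r) = r + (8 - r) = 8)
l = 4 (l = (8 + (2 - 2*6))² = (8 + (2 - 12))² = (8 - 10)² = (-2)² = 4)
l² = 4² = 16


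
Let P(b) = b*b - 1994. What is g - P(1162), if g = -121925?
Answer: -1470175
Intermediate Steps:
P(b) = -1994 + b² (P(b) = b² - 1994 = -1994 + b²)
g - P(1162) = -121925 - (-1994 + 1162²) = -121925 - (-1994 + 1350244) = -121925 - 1*1348250 = -121925 - 1348250 = -1470175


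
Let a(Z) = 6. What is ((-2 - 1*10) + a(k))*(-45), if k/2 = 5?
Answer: 270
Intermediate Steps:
k = 10 (k = 2*5 = 10)
((-2 - 1*10) + a(k))*(-45) = ((-2 - 1*10) + 6)*(-45) = ((-2 - 10) + 6)*(-45) = (-12 + 6)*(-45) = -6*(-45) = 270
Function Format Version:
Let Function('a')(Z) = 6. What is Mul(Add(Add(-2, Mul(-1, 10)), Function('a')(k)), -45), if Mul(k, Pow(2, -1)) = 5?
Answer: 270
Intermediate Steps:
k = 10 (k = Mul(2, 5) = 10)
Mul(Add(Add(-2, Mul(-1, 10)), Function('a')(k)), -45) = Mul(Add(Add(-2, Mul(-1, 10)), 6), -45) = Mul(Add(Add(-2, -10), 6), -45) = Mul(Add(-12, 6), -45) = Mul(-6, -45) = 270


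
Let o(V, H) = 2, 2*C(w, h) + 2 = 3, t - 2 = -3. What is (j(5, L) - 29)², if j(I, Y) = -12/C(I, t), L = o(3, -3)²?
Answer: 2809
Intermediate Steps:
t = -1 (t = 2 - 3 = -1)
C(w, h) = ½ (C(w, h) = -1 + (½)*3 = -1 + 3/2 = ½)
L = 4 (L = 2² = 4)
j(I, Y) = -24 (j(I, Y) = -12/½ = -12*2 = -24)
(j(5, L) - 29)² = (-24 - 29)² = (-53)² = 2809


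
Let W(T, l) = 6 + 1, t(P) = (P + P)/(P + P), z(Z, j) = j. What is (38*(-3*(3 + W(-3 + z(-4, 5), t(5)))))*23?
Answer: -26220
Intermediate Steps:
t(P) = 1 (t(P) = (2*P)/((2*P)) = (2*P)*(1/(2*P)) = 1)
W(T, l) = 7
(38*(-3*(3 + W(-3 + z(-4, 5), t(5)))))*23 = (38*(-3*(3 + 7)))*23 = (38*(-3*10))*23 = (38*(-30))*23 = -1140*23 = -26220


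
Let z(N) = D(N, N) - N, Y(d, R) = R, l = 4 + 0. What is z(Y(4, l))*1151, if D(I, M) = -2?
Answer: -6906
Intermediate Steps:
l = 4
z(N) = -2 - N
z(Y(4, l))*1151 = (-2 - 1*4)*1151 = (-2 - 4)*1151 = -6*1151 = -6906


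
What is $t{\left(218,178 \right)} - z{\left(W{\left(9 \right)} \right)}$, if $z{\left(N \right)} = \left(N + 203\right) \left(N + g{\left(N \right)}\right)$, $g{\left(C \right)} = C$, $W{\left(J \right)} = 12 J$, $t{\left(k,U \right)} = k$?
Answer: $-66958$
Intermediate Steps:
$z{\left(N \right)} = 2 N \left(203 + N\right)$ ($z{\left(N \right)} = \left(N + 203\right) \left(N + N\right) = \left(203 + N\right) 2 N = 2 N \left(203 + N\right)$)
$t{\left(218,178 \right)} - z{\left(W{\left(9 \right)} \right)} = 218 - 2 \cdot 12 \cdot 9 \left(203 + 12 \cdot 9\right) = 218 - 2 \cdot 108 \left(203 + 108\right) = 218 - 2 \cdot 108 \cdot 311 = 218 - 67176 = -66958$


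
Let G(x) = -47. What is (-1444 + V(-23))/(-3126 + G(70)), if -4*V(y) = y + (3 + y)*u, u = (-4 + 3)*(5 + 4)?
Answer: 5933/12692 ≈ 0.46746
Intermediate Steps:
u = -9 (u = -1*9 = -9)
V(y) = 27/4 + 2*y (V(y) = -(y + (3 + y)*(-9))/4 = -(y + (-27 - 9*y))/4 = -(-27 - 8*y)/4 = 27/4 + 2*y)
(-1444 + V(-23))/(-3126 + G(70)) = (-1444 + (27/4 + 2*(-23)))/(-3126 - 47) = (-1444 + (27/4 - 46))/(-3173) = (-1444 - 157/4)*(-1/3173) = -5933/4*(-1/3173) = 5933/12692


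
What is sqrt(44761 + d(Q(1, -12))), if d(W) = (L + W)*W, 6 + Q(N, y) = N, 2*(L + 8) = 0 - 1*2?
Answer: sqrt(44831) ≈ 211.73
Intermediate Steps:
L = -9 (L = -8 + (0 - 1*2)/2 = -8 + (0 - 2)/2 = -8 + (1/2)*(-2) = -8 - 1 = -9)
Q(N, y) = -6 + N
d(W) = W*(-9 + W) (d(W) = (-9 + W)*W = W*(-9 + W))
sqrt(44761 + d(Q(1, -12))) = sqrt(44761 + (-6 + 1)*(-9 + (-6 + 1))) = sqrt(44761 - 5*(-9 - 5)) = sqrt(44761 - 5*(-14)) = sqrt(44761 + 70) = sqrt(44831)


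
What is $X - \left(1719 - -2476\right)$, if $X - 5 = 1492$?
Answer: $-2698$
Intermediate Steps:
$X = 1497$ ($X = 5 + 1492 = 1497$)
$X - \left(1719 - -2476\right) = 1497 - \left(1719 - -2476\right) = 1497 - \left(1719 + 2476\right) = 1497 - 4195 = -2698$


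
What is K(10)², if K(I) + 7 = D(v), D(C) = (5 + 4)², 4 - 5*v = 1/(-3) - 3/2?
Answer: 5476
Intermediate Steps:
v = 7/6 (v = ⅘ - (1/(-3) - 3/2)/5 = ⅘ - (1*(-⅓) - 3*½)/5 = ⅘ - (-⅓ - 3/2)/5 = ⅘ - ⅕*(-11/6) = ⅘ + 11/30 = 7/6 ≈ 1.1667)
D(C) = 81 (D(C) = 9² = 81)
K(I) = 74 (K(I) = -7 + 81 = 74)
K(10)² = 74² = 5476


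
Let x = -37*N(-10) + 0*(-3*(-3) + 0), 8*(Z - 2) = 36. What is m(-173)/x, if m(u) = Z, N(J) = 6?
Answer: -13/444 ≈ -0.029279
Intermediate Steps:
Z = 13/2 (Z = 2 + (⅛)*36 = 2 + 9/2 = 13/2 ≈ 6.5000)
m(u) = 13/2
x = -222 (x = -37*6 + 0*(-3*(-3) + 0) = -222 + 0*(9 + 0) = -222 + 0*9 = -222 + 0 = -222)
m(-173)/x = (13/2)/(-222) = (13/2)*(-1/222) = -13/444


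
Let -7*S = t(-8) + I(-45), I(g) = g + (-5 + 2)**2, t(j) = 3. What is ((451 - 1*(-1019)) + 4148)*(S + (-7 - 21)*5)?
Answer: -5320246/7 ≈ -7.6004e+5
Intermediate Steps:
I(g) = 9 + g (I(g) = g + (-3)**2 = g + 9 = 9 + g)
S = 33/7 (S = -(3 + (9 - 45))/7 = -(3 - 36)/7 = -1/7*(-33) = 33/7 ≈ 4.7143)
((451 - 1*(-1019)) + 4148)*(S + (-7 - 21)*5) = ((451 - 1*(-1019)) + 4148)*(33/7 + (-7 - 21)*5) = ((451 + 1019) + 4148)*(33/7 - 28*5) = (1470 + 4148)*(33/7 - 140) = 5618*(-947/7) = -5320246/7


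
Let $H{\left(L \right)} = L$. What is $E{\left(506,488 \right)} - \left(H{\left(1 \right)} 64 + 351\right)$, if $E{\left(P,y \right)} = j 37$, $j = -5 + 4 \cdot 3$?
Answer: $-156$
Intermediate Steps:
$j = 7$ ($j = -5 + 12 = 7$)
$E{\left(P,y \right)} = 259$ ($E{\left(P,y \right)} = 7 \cdot 37 = 259$)
$E{\left(506,488 \right)} - \left(H{\left(1 \right)} 64 + 351\right) = 259 - \left(1 \cdot 64 + 351\right) = 259 - \left(64 + 351\right) = 259 - 415 = -156$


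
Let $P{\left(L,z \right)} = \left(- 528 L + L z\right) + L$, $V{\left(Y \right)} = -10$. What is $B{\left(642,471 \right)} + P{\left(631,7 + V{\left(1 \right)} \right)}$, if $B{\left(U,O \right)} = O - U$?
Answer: $-334601$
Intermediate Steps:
$P{\left(L,z \right)} = - 527 L + L z$
$B{\left(642,471 \right)} + P{\left(631,7 + V{\left(1 \right)} \right)} = \left(471 - 642\right) + 631 \left(-527 + \left(7 - 10\right)\right) = \left(471 - 642\right) + 631 \left(-527 - 3\right) = -171 + 631 \left(-530\right) = -171 - 334430 = -334601$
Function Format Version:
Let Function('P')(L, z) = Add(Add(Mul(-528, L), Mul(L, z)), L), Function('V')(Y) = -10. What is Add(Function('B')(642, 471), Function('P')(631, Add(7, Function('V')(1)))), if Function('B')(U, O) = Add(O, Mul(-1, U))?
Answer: -334601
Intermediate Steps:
Function('P')(L, z) = Add(Mul(-527, L), Mul(L, z))
Add(Function('B')(642, 471), Function('P')(631, Add(7, Function('V')(1)))) = Add(Add(471, Mul(-1, 642)), Mul(631, Add(-527, Add(7, -10)))) = Add(Add(471, -642), Mul(631, Add(-527, -3))) = Add(-171, Mul(631, -530)) = Add(-171, -334430) = -334601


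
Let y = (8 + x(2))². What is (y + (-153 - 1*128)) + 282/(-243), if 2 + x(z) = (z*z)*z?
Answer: -6979/81 ≈ -86.161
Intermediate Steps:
x(z) = -2 + z³ (x(z) = -2 + (z*z)*z = -2 + z²*z = -2 + z³)
y = 196 (y = (8 + (-2 + 2³))² = (8 + (-2 + 8))² = (8 + 6)² = 14² = 196)
(y + (-153 - 1*128)) + 282/(-243) = (196 + (-153 - 1*128)) + 282/(-243) = (196 + (-153 - 128)) + 282*(-1/243) = (196 - 281) - 94/81 = -85 - 94/81 = -6979/81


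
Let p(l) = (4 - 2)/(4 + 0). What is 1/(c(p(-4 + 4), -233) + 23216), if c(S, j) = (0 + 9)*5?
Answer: 1/23261 ≈ 4.2990e-5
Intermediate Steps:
p(l) = ½ (p(l) = 2/4 = 2*(¼) = ½)
c(S, j) = 45 (c(S, j) = 9*5 = 45)
1/(c(p(-4 + 4), -233) + 23216) = 1/(45 + 23216) = 1/23261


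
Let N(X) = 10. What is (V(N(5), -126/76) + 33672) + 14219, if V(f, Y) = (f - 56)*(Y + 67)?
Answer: 852820/19 ≈ 44885.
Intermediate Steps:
V(f, Y) = (-56 + f)*(67 + Y)
(V(N(5), -126/76) + 33672) + 14219 = ((-3752 - (-7056)/76 + 67*10 - 126/76*10) + 33672) + 14219 = ((-3752 - (-7056)/76 + 670 - 126*1/76*10) + 33672) + 14219 = ((-3752 - 56*(-63/38) + 670 - 63/38*10) + 33672) + 14219 = ((-3752 + 1764/19 + 670 - 315/19) + 33672) + 14219 = (-57109/19 + 33672) + 14219 = 582659/19 + 14219 = 852820/19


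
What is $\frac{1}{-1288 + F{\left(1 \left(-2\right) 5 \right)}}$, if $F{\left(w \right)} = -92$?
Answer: $- \frac{1}{1380} \approx -0.00072464$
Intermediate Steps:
$\frac{1}{-1288 + F{\left(1 \left(-2\right) 5 \right)}} = \frac{1}{-1288 - 92} = \frac{1}{-1380} = - \frac{1}{1380}$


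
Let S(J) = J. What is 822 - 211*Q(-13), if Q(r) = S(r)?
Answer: 3565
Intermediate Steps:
Q(r) = r
822 - 211*Q(-13) = 822 - 211*(-13) = 822 + 2743 = 3565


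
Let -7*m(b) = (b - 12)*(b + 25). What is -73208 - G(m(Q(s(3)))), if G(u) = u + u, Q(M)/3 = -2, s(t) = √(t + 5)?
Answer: -513140/7 ≈ -73306.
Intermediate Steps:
s(t) = √(5 + t)
Q(M) = -6 (Q(M) = 3*(-2) = -6)
m(b) = -(-12 + b)*(25 + b)/7 (m(b) = -(b - 12)*(b + 25)/7 = -(-12 + b)*(25 + b)/7)
G(u) = 2*u
-73208 - G(m(Q(s(3)))) = -73208 - 2*(300/7 - 13/7*(-6) - ⅐*(-6)²) = -73208 - 2*(300/7 + 78/7 - ⅐*36) = -73208 - 2*(300/7 + 78/7 - 36/7) = -73208 - 2*342/7 = -73208 - 1*684/7 = -73208 - 684/7 = -513140/7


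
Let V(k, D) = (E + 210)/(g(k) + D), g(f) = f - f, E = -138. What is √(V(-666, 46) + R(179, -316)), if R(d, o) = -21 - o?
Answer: √156883/23 ≈ 17.221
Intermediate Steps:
g(f) = 0
V(k, D) = 72/D (V(k, D) = (-138 + 210)/(0 + D) = 72/D)
√(V(-666, 46) + R(179, -316)) = √(72/46 + (-21 - 1*(-316))) = √(72*(1/46) + (-21 + 316)) = √(36/23 + 295) = √(6821/23) = √156883/23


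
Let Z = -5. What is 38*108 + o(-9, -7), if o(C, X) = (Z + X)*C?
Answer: 4212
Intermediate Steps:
o(C, X) = C*(-5 + X) (o(C, X) = (-5 + X)*C = C*(-5 + X))
38*108 + o(-9, -7) = 38*108 - 9*(-5 - 7) = 4104 - 9*(-12) = 4104 + 108 = 4212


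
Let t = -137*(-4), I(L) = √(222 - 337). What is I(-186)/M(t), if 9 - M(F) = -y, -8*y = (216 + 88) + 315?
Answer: -8*I*√115/547 ≈ -0.15684*I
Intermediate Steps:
I(L) = I*√115 (I(L) = √(-115) = I*√115)
t = 548
y = -619/8 (y = -((216 + 88) + 315)/8 = -(304 + 315)/8 = -⅛*619 = -619/8 ≈ -77.375)
M(F) = -547/8 (M(F) = 9 - (-1)*(-619)/8 = 9 - 1*619/8 = 9 - 619/8 = -547/8)
I(-186)/M(t) = (I*√115)/(-547/8) = (I*√115)*(-8/547) = -8*I*√115/547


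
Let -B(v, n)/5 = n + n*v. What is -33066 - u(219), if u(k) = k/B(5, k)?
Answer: -991979/30 ≈ -33066.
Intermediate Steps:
B(v, n) = -5*n - 5*n*v (B(v, n) = -5*(n + n*v) = -5*n - 5*n*v)
u(k) = -1/30 (u(k) = k/((-5*k*(1 + 5))) = k/((-5*k*6)) = k/((-30*k)) = k*(-1/(30*k)) = -1/30)
-33066 - u(219) = -33066 - 1*(-1/30) = -33066 + 1/30 = -991979/30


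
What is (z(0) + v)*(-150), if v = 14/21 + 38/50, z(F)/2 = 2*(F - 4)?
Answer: 2186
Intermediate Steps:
z(F) = -16 + 4*F (z(F) = 2*(2*(F - 4)) = 2*(2*(-4 + F)) = 2*(-8 + 2*F) = -16 + 4*F)
v = 107/75 (v = 14*(1/21) + 38*(1/50) = ⅔ + 19/25 = 107/75 ≈ 1.4267)
(z(0) + v)*(-150) = ((-16 + 4*0) + 107/75)*(-150) = ((-16 + 0) + 107/75)*(-150) = (-16 + 107/75)*(-150) = -1093/75*(-150) = 2186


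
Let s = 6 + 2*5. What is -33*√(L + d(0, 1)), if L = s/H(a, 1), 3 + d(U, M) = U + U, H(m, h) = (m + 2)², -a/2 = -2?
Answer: -11*I*√23 ≈ -52.754*I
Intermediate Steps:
a = 4 (a = -2*(-2) = 4)
H(m, h) = (2 + m)²
s = 16 (s = 6 + 10 = 16)
d(U, M) = -3 + 2*U (d(U, M) = -3 + (U + U) = -3 + 2*U)
L = 4/9 (L = 16/((2 + 4)²) = 16/(6²) = 16/36 = 16*(1/36) = 4/9 ≈ 0.44444)
-33*√(L + d(0, 1)) = -33*√(4/9 + (-3 + 2*0)) = -33*√(4/9 + (-3 + 0)) = -33*√(4/9 - 3) = -11*I*√23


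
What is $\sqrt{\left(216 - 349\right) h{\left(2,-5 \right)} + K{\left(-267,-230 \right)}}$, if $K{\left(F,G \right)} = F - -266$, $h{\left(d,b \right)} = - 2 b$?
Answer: $11 i \sqrt{11} \approx 36.483 i$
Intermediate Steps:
$K{\left(F,G \right)} = 266 + F$ ($K{\left(F,G \right)} = F + 266 = 266 + F$)
$\sqrt{\left(216 - 349\right) h{\left(2,-5 \right)} + K{\left(-267,-230 \right)}} = \sqrt{\left(216 - 349\right) \left(\left(-2\right) \left(-5\right)\right) + \left(266 - 267\right)} = \sqrt{\left(-133\right) 10 - 1} = \sqrt{-1330 - 1} = \sqrt{-1331} = 11 i \sqrt{11}$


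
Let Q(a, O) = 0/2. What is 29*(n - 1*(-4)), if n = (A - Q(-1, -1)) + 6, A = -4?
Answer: 174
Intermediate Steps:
Q(a, O) = 0 (Q(a, O) = 0*(½) = 0)
n = 2 (n = (-4 - 1*0) + 6 = (-4 + 0) + 6 = -4 + 6 = 2)
29*(n - 1*(-4)) = 29*(2 - 1*(-4)) = 29*(2 + 4) = 29*6 = 174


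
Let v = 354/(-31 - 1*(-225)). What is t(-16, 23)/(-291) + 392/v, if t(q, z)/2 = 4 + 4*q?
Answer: 3695408/17169 ≈ 215.24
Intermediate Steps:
v = 177/97 (v = 354/(-31 + 225) = 354/194 = 354*(1/194) = 177/97 ≈ 1.8247)
t(q, z) = 8 + 8*q (t(q, z) = 2*(4 + 4*q) = 8 + 8*q)
t(-16, 23)/(-291) + 392/v = (8 + 8*(-16))/(-291) + 392/(177/97) = (8 - 128)*(-1/291) + 392*(97/177) = -120*(-1/291) + 38024/177 = 40/97 + 38024/177 = 3695408/17169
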